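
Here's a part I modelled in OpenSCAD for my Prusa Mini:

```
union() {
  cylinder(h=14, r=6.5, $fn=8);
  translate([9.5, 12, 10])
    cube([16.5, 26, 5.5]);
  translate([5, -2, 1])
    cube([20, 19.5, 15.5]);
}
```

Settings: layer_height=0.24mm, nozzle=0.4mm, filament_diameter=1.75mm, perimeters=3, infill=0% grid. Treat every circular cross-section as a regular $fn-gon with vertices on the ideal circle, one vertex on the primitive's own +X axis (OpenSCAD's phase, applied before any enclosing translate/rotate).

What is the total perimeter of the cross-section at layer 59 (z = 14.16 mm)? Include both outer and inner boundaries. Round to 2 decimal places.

At z = 14.16 mm: the cylinder is not intersected at this z (z outside [0, 14]); the 16.5×26 cube at (9.5, 12) contributes its full rectangle (perimeter 85.00 mm); the 20×19.5 cube at (5, -2) contributes its full rectangle (perimeter 79.00 mm); Taking the union: the regions partially overlap (shared area 85.25 mm²), so the edge portions inside another operand are dropped and the merged outline is re-measured after clipping — boundary = 122.00 mm. Overall, the cross-section is a single solid region. Total boundary length (outer) = 122.00 mm.

122.00 mm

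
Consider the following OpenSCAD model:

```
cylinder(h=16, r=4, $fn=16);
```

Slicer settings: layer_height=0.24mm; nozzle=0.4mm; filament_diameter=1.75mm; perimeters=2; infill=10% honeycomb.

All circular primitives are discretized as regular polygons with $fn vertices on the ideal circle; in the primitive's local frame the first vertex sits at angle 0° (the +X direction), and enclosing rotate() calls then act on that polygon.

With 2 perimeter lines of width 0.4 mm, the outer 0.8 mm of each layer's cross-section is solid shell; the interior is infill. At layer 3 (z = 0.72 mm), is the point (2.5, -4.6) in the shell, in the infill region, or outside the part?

At z = 0.72 mm: the r=4 cylinder gives a regular 16-gon of circumradius 4 (constant along its height). Overall, the cross-section is a single solid region. The nearest boundary edge runs (1.53, -3.70)→(2.83, -2.83); distance from the point to it = 1.29 mm. The point is not inside any of the regions above, so it lies outside the cross-section (1.29 mm from the nearest boundary).

outside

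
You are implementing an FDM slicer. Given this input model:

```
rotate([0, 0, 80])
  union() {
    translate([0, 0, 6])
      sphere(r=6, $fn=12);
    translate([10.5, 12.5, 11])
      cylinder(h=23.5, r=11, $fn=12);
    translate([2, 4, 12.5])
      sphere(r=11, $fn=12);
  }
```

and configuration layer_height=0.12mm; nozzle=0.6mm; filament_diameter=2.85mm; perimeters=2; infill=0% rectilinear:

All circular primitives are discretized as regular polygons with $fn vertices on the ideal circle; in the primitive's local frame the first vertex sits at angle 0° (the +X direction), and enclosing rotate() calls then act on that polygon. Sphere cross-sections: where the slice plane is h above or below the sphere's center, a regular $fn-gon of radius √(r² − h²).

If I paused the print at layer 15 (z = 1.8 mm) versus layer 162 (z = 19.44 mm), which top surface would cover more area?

layer 162 (z = 19.44 mm)

Layer 15 (z = 1.8): the r=6 sphere contributes a regular 12-gon of circumradius √(6²−4.2²) = 4.285 (area = (12/2)·4.285²·sin(360°/12) = 55.08 mm²); the cylinder at (10.5, 12.5) is absent (z outside [11, 34.5]); the r=11 sphere at (2, 4) slices to a regular 12-gon of circumradius 2.551 (√(r²−h²) with h=10.7 from center) (area = (12/2)·2.551²·sin(360°/12) = 19.53 mm²); Merging all regions: the regions partially overlap — summed areas 74.61 mm² minus the doubly-counted overlap 7.21 mm² gives 67.40 mm² — area = 67.40 mm²; (rotated 80° about Z; rotation is an isometry so areas/perimeters/island counts are preserved). So its area = 67.40 mm². Layer 162 (z = 19.44): the sphere is not intersected at this z (|z−center|=13.440 > r=6); the cylinder at (10.5, 12.5): section is a regular 12-gon, circumradius r=11 (area = (12/2)·11.000²·sin(360°/12) = 363.00 mm²); the sphere at (2, 4): section is a regular 12-gon, circumradius = √(r²−h²) = √(11²−6.94²) = 8.534 (area = (12/2)·8.534²·sin(360°/12) = 218.51 mm²); Merging all regions: the regions partially overlap — summed areas 581.51 mm² minus the doubly-counted overlap 71.73 mm² gives 509.78 mm² — area = 509.78 mm²; (rotated 80° about Z; rotation is an isometry so areas/perimeters/island counts are preserved). So its area = 509.78 mm². Layer 162 is larger (509.78 vs 67.40 mm²).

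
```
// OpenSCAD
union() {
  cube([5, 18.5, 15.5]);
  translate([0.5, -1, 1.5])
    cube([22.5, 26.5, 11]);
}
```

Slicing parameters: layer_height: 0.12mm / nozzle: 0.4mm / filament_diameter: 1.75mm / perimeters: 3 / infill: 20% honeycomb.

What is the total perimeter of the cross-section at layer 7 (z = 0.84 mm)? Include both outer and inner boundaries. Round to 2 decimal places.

At z = 0.84 mm: the cube is present — its section is the full 5×18.5 rectangle (perimeter 47.00 mm); the cube at (0.5, -1) is absent (z outside [1.5, 12.5]); Taking the union: only the 5×18.5 cube is present, so the union is just that shape — boundary = 47.00 mm. Overall, the cross-section is a single solid region. Total boundary length (outer) = 47.00 mm.

47.00 mm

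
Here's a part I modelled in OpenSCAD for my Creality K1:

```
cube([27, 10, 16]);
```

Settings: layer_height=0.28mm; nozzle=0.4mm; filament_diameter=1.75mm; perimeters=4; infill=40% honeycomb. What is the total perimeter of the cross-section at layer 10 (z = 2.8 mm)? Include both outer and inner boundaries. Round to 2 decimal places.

At z = 2.8 mm: the cube (footprint 27×10) is included at this height (perimeter 74.00 mm). Overall, the cross-section is a single solid region. Total boundary length (outer) = 74.00 mm.

74.00 mm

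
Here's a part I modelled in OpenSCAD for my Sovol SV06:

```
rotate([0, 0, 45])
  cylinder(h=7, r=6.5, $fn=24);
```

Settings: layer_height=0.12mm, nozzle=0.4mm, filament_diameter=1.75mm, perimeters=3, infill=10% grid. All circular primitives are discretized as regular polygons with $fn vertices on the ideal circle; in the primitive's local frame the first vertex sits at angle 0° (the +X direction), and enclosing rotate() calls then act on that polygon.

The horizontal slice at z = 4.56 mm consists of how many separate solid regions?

1

At z = 4.56 mm: the cylinder: section is a regular 24-gon, circumradius r=6.5; (rotated 45° about Z; rotation is an isometry so areas/perimeters/island counts are preserved). The result has 1 disconnected region.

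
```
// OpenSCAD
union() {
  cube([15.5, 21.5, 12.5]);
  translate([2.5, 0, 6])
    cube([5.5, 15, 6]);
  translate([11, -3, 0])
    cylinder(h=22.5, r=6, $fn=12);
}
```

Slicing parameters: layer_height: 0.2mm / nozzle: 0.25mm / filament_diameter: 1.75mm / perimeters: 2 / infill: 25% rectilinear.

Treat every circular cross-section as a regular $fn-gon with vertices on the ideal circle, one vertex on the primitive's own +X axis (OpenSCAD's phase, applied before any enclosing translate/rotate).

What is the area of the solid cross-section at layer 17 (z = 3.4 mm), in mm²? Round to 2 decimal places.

At z = 3.4 mm: the cube is present — its section is the full 15.5×21.5 rectangle (area 333.25 mm²); the cube at (2.5, 0) does not reach this height (z outside [6, 12]); the cylinder at (11, -3): section is a regular 12-gon, circumradius r=6 (area = (12/2)·6.000²·sin(360°/12) = 108.00 mm²); Taking the union: the regions partially overlap — summed areas 441.25 mm² minus the doubly-counted overlap 20.17 mm² gives 421.08 mm² — area = 421.08 mm². Overall, the cross-section is a single solid region. Net area = 421.08 mm².

421.08 mm²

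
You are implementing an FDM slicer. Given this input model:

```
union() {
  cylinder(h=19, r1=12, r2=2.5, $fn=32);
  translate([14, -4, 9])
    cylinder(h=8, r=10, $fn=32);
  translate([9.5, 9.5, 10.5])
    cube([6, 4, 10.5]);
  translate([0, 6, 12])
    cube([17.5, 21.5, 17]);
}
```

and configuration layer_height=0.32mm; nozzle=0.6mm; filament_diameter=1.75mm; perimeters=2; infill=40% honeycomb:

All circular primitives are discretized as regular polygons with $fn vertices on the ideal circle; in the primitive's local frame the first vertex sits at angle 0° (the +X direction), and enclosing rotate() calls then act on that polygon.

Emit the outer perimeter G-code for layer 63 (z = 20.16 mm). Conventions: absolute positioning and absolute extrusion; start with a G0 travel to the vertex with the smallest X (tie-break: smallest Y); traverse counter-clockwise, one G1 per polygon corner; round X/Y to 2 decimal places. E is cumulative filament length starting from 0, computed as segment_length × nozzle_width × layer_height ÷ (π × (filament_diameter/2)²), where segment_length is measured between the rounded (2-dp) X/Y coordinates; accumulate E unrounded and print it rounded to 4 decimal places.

G0 X0.00 Y6.00 Z20.16
G1 X17.50 Y6.00 E1.3969
G1 X17.50 Y27.50 E3.1131
G1 X0.00 Y27.50 E4.5101
G1 X0.00 Y6.00 E6.2263

At z = 20.16 mm: the cone is not intersected at this z (z outside [0, 19]); the cylinder at (14, -4) does not reach this height (z outside [9, 17]); the 6×4 cube at (9.5, 9.5) contributes its full rectangle; the cube at (0, 6) is present — its section is the full 17.5×21.5 rectangle; Combining (union): the 6×4 cube at (9.5, 9.5) lies entirely inside the 17.5×21.5 cube at (0, 6), so the union is just the 17.5×21.5 cube at (0, 6) — 1 connected region. The outline is a single polygon with 4 vertices. Extrusion per mm of travel: 0.6 × 0.32 / (π × 0.875²) = 0.079824. Accumulating E over each segment gives final E = 6.2263.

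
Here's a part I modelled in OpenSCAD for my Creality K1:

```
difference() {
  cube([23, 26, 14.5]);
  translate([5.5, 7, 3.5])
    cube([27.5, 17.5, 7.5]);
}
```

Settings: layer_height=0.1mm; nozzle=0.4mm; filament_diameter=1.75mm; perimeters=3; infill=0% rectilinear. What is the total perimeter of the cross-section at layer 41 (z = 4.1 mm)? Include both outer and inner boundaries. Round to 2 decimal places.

133.00 mm

At z = 4.1 mm: the 23×26 cube contributes its full rectangle (perimeter 98.00 mm); the 27.5×17.5 cube at (5.5, 7) contributes its full rectangle (perimeter 90.00 mm); After the difference (first − rest): starting from the 23×26 cube, the 27.5×17.5 cube at (5.5, 7) partially overlaps it — only the 306.25 mm² overlap (of its 481.25 mm²) is removed, clipping the outline — boundary = 133.00 mm. Overall, the cross-section is a single solid region. Total boundary length (outer) = 133.00 mm.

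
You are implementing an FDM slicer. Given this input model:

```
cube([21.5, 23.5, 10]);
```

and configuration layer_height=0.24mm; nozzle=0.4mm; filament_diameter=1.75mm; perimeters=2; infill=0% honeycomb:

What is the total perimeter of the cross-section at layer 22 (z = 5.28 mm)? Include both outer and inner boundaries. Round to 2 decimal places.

90.00 mm

At z = 5.28 mm: the cube is present — its section is the full 21.5×23.5 rectangle (perimeter 90.00 mm). Overall, the cross-section is a single solid region. Total boundary length (outer) = 90.00 mm.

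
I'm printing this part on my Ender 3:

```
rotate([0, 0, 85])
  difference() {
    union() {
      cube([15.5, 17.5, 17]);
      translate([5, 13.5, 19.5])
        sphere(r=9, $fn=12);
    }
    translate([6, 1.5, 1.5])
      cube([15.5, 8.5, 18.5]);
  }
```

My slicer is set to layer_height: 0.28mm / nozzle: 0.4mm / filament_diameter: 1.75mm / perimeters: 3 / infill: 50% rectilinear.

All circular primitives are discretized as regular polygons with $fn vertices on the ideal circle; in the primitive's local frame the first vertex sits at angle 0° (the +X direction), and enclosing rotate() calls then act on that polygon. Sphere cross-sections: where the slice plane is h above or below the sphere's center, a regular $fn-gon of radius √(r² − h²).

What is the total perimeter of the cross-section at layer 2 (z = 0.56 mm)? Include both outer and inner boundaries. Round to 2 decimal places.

At z = 0.56 mm: the 15.5×17.5 cube contributes its full rectangle (perimeter 66.00 mm); the sphere at (5, 13.5) is not intersected at this z (|z−center|=18.940 > r=9); Taking the union: only the 15.5×17.5 cube is present, so the union is just that shape — boundary = 66.00 mm; the cube at (6, 1.5) does not reach this height (z outside [1.5, 20]); After the difference (first − rest): none of the subtracted shapes is present at this height, so that combined region is unchanged — boundary = 66.00 mm; (whole slice rotated 85° about Z — lengths, areas and connectivity unchanged). Overall, the cross-section is a single solid region. Total boundary length (outer) = 66.00 mm.

66.00 mm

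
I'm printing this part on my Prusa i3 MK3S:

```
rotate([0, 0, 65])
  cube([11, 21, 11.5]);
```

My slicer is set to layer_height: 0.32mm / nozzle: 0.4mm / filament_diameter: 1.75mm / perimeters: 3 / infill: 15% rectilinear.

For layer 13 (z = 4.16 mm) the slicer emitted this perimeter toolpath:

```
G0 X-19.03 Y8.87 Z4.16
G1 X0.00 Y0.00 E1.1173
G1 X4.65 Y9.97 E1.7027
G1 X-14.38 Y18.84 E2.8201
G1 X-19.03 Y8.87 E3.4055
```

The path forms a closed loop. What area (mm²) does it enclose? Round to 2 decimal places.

Apply the shoelace formula to the sequence of (X, Y) vertices; enclosed area = 230.97 mm².

230.97 mm²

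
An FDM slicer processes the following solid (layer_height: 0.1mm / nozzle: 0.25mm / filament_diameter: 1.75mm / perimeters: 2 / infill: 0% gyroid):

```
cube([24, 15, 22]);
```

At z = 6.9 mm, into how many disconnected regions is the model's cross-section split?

1

At z = 6.9 mm: the cube is present — its section is the full 24×15 rectangle. The result has 1 disconnected region.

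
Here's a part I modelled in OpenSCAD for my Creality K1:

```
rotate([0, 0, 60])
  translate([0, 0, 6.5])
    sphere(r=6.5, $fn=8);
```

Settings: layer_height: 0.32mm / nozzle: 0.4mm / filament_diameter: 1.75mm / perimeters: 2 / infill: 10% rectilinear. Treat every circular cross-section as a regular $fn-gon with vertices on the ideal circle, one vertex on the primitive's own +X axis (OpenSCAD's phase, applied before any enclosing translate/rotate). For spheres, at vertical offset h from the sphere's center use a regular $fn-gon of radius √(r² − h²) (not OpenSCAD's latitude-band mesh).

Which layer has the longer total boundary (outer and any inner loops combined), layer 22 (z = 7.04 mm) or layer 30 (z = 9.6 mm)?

layer 22 (z = 7.04 mm)

Layer 22 (z = 7.04): the r=6.5 sphere contributes a regular 8-gon of circumradius √(6.5²−0.54²) = 6.478 (perimeter = 2·8·6.478·sin(180°/8) = 39.66 mm); (whole slice rotated 60° about Z — lengths, areas and connectivity unchanged). So its perimeter = 39.66 mm. Layer 30 (z = 9.6): the sphere: section is a regular 8-gon, circumradius = √(r²−h²) = √(6.5²−3.1²) = 5.713 (perimeter = 2·8·5.713·sin(180°/8) = 34.98 mm); (whole slice rotated 60° about Z — lengths, areas and connectivity unchanged). So its perimeter = 34.98 mm. Layer 22 is larger (39.66 vs 34.98 mm).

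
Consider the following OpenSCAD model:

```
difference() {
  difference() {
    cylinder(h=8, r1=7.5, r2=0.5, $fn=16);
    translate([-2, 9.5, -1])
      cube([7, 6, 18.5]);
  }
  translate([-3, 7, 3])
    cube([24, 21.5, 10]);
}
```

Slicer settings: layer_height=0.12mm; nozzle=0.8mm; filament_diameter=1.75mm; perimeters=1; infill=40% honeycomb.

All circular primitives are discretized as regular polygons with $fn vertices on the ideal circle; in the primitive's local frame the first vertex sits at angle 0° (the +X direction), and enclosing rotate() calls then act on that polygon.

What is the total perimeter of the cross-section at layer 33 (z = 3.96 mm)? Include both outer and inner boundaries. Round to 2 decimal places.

25.19 mm

At z = 3.96 mm: the cone: at t=0.495 of its height the radius interpolates to r₁+(r₂−r₁)t = 4.035, giving a regular 16-gon of that circumradius (perimeter = 2·16·4.035·sin(180°/16) = 25.19 mm); the cube at (-2, 9.5) (footprint 7×6) is included at this height (perimeter 26.00 mm); Subtracting the remaining from the first: starting from the cone, the 7×6 cube at (-2, 9.5) misses the remaining region (no effect) — boundary = 25.19 mm; the cube at (-3, 7) is present — its section is the full 24×21.5 rectangle (perimeter 91.00 mm); Taking the first minus the rest: starting from the result so far, the 24×21.5 cube at (-3, 7) misses the remaining region (no effect) — boundary = 25.19 mm. Overall, the cross-section is a single solid region. Total boundary length (outer) = 25.19 mm.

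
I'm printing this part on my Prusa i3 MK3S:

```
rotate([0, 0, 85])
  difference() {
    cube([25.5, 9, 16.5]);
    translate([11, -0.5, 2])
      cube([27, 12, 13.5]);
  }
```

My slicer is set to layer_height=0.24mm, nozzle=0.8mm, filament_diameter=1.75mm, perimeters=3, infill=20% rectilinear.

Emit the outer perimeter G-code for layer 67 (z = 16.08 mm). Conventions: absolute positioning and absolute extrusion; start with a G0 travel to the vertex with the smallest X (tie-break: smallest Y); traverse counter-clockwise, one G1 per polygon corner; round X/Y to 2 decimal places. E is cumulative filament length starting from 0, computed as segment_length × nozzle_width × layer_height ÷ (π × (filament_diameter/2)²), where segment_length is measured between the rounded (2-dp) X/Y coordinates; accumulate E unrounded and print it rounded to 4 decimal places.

At z = 16.08 mm: the cube is present — its section is the full 25.5×9 rectangle; the cube at (11, -0.5) is absent (z outside [2, 15.5]); Taking the first minus the rest: none of the subtracted shapes is present at this height, so the 25.5×9 cube is unchanged — 1 connected region; (rotated 85° about Z; rotation is an isometry so areas/perimeters/island counts are preserved). The outline is a single polygon with 4 vertices. Extrusion per mm of travel: 0.8 × 0.24 / (π × 0.875²) = 0.079824. Accumulating E over each segment gives final E = 5.5081.

G0 X-8.97 Y0.78 Z16.08
G1 X0.00 Y0.00 E0.7187
G1 X2.22 Y25.40 E2.7540
G1 X-6.74 Y26.19 E3.4720
G1 X-8.97 Y0.78 E5.5081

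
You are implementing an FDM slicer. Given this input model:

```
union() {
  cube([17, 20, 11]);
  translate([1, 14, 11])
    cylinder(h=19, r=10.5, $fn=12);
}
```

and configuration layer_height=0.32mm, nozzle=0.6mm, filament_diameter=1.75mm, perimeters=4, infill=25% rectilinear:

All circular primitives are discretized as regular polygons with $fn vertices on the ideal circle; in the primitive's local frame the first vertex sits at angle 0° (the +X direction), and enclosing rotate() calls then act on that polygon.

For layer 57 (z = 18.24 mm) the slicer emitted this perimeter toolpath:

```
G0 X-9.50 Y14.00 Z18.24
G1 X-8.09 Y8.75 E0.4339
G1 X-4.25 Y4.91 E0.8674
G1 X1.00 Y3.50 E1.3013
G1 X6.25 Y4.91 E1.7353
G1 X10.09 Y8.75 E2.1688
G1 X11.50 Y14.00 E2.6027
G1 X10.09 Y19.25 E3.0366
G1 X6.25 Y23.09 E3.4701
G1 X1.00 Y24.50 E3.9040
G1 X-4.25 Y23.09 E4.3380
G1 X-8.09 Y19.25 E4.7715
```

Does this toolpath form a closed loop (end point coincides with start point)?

Start point (G0): (-9.50, 14.00). End point (last G1): the path does not return to the start — open.

no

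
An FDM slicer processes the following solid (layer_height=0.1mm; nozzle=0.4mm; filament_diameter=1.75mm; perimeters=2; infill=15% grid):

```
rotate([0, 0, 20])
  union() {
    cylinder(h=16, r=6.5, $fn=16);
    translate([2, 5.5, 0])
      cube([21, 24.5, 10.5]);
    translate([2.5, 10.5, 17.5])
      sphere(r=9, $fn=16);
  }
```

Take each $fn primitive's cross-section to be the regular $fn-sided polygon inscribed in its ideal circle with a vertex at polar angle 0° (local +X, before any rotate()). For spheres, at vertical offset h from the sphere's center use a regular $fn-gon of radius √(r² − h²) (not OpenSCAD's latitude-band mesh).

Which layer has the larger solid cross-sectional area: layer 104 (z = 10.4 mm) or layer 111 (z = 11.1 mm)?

Layer 104 (z = 10.4): the cylinder: section is a regular 16-gon, circumradius r=6.5 (area = (16/2)·6.500²·sin(360°/16) = 129.35 mm²); the 21×24.5 cube at (2, 5.5) contributes its full rectangle (area 514.50 mm²); the r=9 sphere at (2.5, 10.5) slices to a regular 16-gon of circumradius 5.531 (√(r²−h²) with h=7.1 from center) (area = (16/2)·5.531²·sin(360°/16) = 93.65 mm²); Taking the union: the regions partially overlap — summed areas 737.50 mm² minus the doubly-counted overlap 54.96 mm² gives 682.54 mm² — area = 682.54 mm²; (whole slice rotated 20° about Z — lengths, areas and connectivity unchanged). So its area = 682.54 mm². Layer 111 (z = 11.1): the r=6.5 cylinder contributes a regular 16-gon of circumradius 6.5 (area = (16/2)·6.500²·sin(360°/16) = 129.35 mm²); the cube at (2, 5.5) is absent (z outside [0, 10.5]); the r=9 sphere at (2.5, 10.5) slices to a regular 16-gon of circumradius 6.328 (√(r²−h²) with h=6.4 from center) (area = (16/2)·6.328²·sin(360°/16) = 122.58 mm²); Taking the union: the regions partially overlap — summed areas 251.93 mm² minus the doubly-counted overlap 8.35 mm² gives 243.58 mm² — area = 243.58 mm²; (rotated 20° about Z; rotation is an isometry so areas/perimeters/island counts are preserved). So its area = 243.58 mm². Layer 104 is larger (682.54 vs 243.58 mm²).

layer 104 (z = 10.4 mm)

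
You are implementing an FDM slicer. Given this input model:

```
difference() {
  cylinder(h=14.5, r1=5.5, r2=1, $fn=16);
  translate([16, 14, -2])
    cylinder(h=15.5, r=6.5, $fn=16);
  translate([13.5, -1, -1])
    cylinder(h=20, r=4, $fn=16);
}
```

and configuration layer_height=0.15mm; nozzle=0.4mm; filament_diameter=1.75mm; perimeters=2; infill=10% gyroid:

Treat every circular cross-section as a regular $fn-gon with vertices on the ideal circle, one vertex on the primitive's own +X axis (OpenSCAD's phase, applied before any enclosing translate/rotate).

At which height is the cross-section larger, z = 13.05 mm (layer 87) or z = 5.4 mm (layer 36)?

layer 36 (z = 5.4 mm)

Layer 87 (z = 13.05): the cone (r1=5.5→r2=1) has section circumradius 1.450 here — a regular 16-gon (area = (16/2)·1.450²·sin(360°/16) = 6.44 mm²); the r=6.5 cylinder at (16, 14) contributes a regular 16-gon of circumradius 6.5 (area = (16/2)·6.500²·sin(360°/16) = 129.35 mm²); the cylinder at (13.5, -1): section is a regular 16-gon, circumradius r=4 (area = (16/2)·4.000²·sin(360°/16) = 48.98 mm²); Taking the first minus the rest: starting from the cone (6.44 mm²), the r=6.5 cylinder at (16, 14) misses the remaining region (no effect); the r=4 cylinder at (13.5, -1) misses the remaining region (no effect) — area = 6.44 mm². So its area = 6.44 mm². Layer 36 (z = 5.4): the cone contributes a regular 16-gon of circumradius 3.824 (interpolated between r1=5.5 and r2=1 at t=0.372) (area = (16/2)·3.824²·sin(360°/16) = 44.77 mm²); the r=6.5 cylinder at (16, 14) gives a regular 16-gon of circumradius 6.5 (constant along its height) (area = (16/2)·6.500²·sin(360°/16) = 129.35 mm²); the cylinder at (13.5, -1): section is a regular 16-gon, circumradius r=4 (area = (16/2)·4.000²·sin(360°/16) = 48.98 mm²); After the difference (first − rest): starting from the cone (44.77 mm²), the r=6.5 cylinder at (16, 14) misses the remaining region (no effect); the r=4 cylinder at (13.5, -1) misses the remaining region (no effect) — area = 44.77 mm². So its area = 44.77 mm². Layer 36 is larger (44.77 vs 6.44 mm²).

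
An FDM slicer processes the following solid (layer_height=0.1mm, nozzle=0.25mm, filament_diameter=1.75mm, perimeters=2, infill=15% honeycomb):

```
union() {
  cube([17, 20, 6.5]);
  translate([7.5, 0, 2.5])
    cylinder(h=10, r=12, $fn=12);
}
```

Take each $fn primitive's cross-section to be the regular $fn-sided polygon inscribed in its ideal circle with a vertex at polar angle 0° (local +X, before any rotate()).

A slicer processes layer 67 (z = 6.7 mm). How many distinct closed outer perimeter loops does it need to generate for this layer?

1

At z = 6.7 mm: the cube is absent (z outside [0, 6.5]); the cylinder at (7.5, 0): section is a regular 12-gon, circumradius r=12; Taking the union: only the r=12 cylinder at (7.5, 0) is present, so the union is just that shape — 1 connected region. The result has 1 disconnected region.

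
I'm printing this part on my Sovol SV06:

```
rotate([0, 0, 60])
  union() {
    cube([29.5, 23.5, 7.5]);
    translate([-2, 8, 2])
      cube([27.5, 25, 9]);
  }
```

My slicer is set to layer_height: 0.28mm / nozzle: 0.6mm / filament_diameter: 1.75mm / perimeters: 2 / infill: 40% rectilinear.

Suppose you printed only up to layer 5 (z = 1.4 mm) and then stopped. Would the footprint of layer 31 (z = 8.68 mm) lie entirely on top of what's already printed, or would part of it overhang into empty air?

part overhangs

Compare the two slices. At z = 1.4: the cube (footprint 29.5×23.5) is included at this height (area 693.25 mm²); the cube at (-2, 8) is absent (z outside [2, 11]); Taking the union: only the 29.5×23.5 cube is present, so the union is just that shape — area = 693.25 mm²; (whole slice rotated 60° about Z — lengths, areas and connectivity unchanged). At z = 8.68: the cube is absent (z outside [0, 7.5]); the 27.5×25 cube at (-2, 8) contributes its full rectangle (area 687.50 mm²); Taking the union: only the 27.5×25 cube at (-2, 8) is present, so the union is just that shape — area = 687.50 mm²; (whole slice rotated 60° about Z — lengths, areas and connectivity unchanged). Checking containment: at z = 8.68 the cross-section extends beyond the z = 1.4 cross-section by about 292.25 mm².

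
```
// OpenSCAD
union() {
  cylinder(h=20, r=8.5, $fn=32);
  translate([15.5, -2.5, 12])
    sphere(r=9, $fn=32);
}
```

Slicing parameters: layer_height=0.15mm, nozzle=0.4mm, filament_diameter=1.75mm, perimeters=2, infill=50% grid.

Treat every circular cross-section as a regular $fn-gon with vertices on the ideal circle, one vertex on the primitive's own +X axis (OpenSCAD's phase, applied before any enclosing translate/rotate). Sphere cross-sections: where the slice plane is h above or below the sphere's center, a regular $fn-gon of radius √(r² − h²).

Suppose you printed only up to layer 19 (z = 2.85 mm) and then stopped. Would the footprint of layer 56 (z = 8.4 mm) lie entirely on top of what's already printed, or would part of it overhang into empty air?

part overhangs

Compare the two slices. At z = 2.85: the cylinder: section is a regular 32-gon, circumradius r=8.5 (area = (32/2)·8.500²·sin(360°/32) = 225.52 mm²); the sphere at (15.5, -2.5) does not reach this height (|z−center|=9.150 > r=9); Taking the union: only the r=8.5 cylinder is present, so the union is just that shape — area = 225.52 mm². At z = 8.4: the r=8.5 cylinder gives a regular 32-gon of circumradius 8.5 (constant along its height) (area = (32/2)·8.500²·sin(360°/32) = 225.52 mm²); the r=9 sphere at (15.5, -2.5) slices to a regular 32-gon of circumradius 8.249 (√(r²−h²) with h=3.6 from center) (area = (32/2)·8.249²·sin(360°/32) = 212.38 mm²); Taking the union: the regions partially overlap — summed areas 437.91 mm² minus the doubly-counted overlap 3.78 mm² gives 434.13 mm² — area = 434.13 mm². Checking containment: at z = 8.4 the cross-section extends beyond the z = 2.85 cross-section by about 208.60 mm².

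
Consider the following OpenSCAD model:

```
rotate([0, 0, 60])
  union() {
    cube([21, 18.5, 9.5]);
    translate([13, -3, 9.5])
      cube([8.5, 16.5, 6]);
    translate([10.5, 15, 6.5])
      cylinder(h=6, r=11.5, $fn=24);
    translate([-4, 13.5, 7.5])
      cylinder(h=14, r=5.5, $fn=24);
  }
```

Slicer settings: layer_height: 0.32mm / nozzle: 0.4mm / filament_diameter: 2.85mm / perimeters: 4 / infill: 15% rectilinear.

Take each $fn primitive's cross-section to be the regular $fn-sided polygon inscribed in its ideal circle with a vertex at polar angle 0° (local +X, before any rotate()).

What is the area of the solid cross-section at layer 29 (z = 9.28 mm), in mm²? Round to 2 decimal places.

607.53 mm²

At z = 9.28 mm: the cube (footprint 21×18.5) is included at this height (area 388.50 mm²); the cube at (13, -3) does not reach this height (z outside [9.5, 15.5]); the r=11.5 cylinder at (10.5, 15) contributes a regular 24-gon of circumradius 11.5 (area = (24/2)·11.500²·sin(360°/24) = 410.75 mm²); the r=5.5 cylinder at (-4, 13.5) gives a regular 24-gon of circumradius 5.5 (constant along its height) (area = (24/2)·5.500²·sin(360°/24) = 93.95 mm²); Combining (union): the regions partially overlap — summed areas 893.20 mm² minus the doubly-counted overlap 285.67 mm² gives 607.53 mm² — area = 607.53 mm²; (rotated 60° about Z; rotation is an isometry so areas/perimeters/island counts are preserved). Overall, the cross-section is a single solid region. Net area = 607.53 mm².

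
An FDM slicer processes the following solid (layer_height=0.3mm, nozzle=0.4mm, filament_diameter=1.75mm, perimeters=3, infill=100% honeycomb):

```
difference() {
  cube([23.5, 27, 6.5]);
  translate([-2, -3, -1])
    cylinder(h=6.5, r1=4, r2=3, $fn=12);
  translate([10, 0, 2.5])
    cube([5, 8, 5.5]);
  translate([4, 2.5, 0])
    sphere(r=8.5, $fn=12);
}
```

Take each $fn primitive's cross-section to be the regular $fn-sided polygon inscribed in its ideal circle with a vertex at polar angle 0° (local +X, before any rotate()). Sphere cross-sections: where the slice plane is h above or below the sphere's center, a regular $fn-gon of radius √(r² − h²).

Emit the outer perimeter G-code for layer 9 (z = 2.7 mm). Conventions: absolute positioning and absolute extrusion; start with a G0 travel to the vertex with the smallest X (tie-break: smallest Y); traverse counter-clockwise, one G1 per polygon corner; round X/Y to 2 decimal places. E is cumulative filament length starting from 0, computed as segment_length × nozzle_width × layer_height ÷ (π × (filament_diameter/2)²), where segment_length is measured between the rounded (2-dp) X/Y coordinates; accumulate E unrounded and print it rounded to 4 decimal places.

At z = 2.7 mm: the 23.5×27 cube contributes its full rectangle; the cone at (-2, -3): at t=0.569 of its height the radius interpolates to r₁+(r₂−r₁)t = 3.431, giving a regular 12-gon of that circumradius; the 5×8 cube at (10, 0) contributes its full rectangle; the r=8.5 sphere at (4, 2.5) slices to a regular 12-gon of circumradius 8.060 (√(r²−h²) with h=2.7 from center); Taking the first minus the rest: starting from the 23.5×27 cube, the cone at (-2, -3) misses the remaining region (no effect); the 5×8 cube at (10, 0) lies inside it touching the edge (removes its full 40.00 mm²); the r=8.5 sphere at (4, 2.5) partially overlaps it — only the 97.21 mm² overlap (of its 194.88 mm²) is removed, clipping the outline — 1 connected region. The outline is a single polygon with 10 vertices. Extrusion per mm of travel: 0.4 × 0.3 / (π × 0.875²) = 0.049890. Accumulating E over each segment gives final E = 5.0438.

G0 X0.00 Y9.49 Z2.70
G1 X4.00 Y10.56 E0.2066
G1 X8.03 Y9.48 E0.4147
G1 X10.00 Y7.51 E0.5537
G1 X10.00 Y8.00 E0.5782
G1 X15.00 Y8.00 E0.8276
G1 X15.00 Y0.00 E1.2267
G1 X23.50 Y0.00 E1.6508
G1 X23.50 Y27.00 E2.9978
G1 X0.00 Y27.00 E4.1703
G1 X0.00 Y9.49 E5.0438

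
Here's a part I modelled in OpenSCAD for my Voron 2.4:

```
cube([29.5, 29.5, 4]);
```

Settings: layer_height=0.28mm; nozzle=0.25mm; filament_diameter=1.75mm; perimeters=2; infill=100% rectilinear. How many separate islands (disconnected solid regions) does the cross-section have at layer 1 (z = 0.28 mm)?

At z = 0.28 mm: the cube is present — its section is the full 29.5×29.5 rectangle. Overall, the cross-section is a single solid region. Island count = 1.

1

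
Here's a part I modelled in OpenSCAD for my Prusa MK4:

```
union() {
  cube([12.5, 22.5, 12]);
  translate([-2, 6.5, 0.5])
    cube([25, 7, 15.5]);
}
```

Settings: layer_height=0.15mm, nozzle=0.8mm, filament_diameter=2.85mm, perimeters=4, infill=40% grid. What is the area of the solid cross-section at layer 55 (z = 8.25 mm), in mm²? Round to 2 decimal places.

At z = 8.25 mm: the 12.5×22.5 cube contributes its full rectangle (area 281.25 mm²); the cube at (-2, 6.5) is present — its section is the full 25×7 rectangle (area 175.00 mm²); Combining (union): the regions partially overlap — summed areas 456.25 mm² minus the doubly-counted overlap 87.50 mm² gives 368.75 mm² — area = 368.75 mm². Overall, the cross-section is a single solid region. Net area = 368.75 mm².

368.75 mm²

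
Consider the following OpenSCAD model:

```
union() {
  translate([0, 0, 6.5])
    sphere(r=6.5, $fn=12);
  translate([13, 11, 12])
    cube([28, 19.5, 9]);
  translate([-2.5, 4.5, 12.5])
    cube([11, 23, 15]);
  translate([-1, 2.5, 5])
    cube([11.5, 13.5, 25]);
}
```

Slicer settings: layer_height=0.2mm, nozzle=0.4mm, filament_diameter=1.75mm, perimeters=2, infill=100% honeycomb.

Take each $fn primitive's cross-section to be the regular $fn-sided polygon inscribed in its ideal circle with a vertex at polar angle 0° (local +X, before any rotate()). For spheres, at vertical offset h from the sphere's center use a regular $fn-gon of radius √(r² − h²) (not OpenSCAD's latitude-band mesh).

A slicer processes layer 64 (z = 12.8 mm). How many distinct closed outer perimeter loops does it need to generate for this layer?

At z = 12.8 mm: the r=6.5 sphere contributes a regular 12-gon of circumradius √(6.5²−6.3²) = 1.600; the cube at (13, 11) (footprint 28×19.5) is included at this height; the 11×23 cube at (-2.5, 4.5) contributes its full rectangle; the cube at (-1, 2.5) (footprint 11.5×13.5) is included at this height; Merging all regions: the regions partially overlap (shared area 109.25 mm²), so overlapping operands fuse into one piece — 3 connected regions. The result has 3 disconnected regions.

3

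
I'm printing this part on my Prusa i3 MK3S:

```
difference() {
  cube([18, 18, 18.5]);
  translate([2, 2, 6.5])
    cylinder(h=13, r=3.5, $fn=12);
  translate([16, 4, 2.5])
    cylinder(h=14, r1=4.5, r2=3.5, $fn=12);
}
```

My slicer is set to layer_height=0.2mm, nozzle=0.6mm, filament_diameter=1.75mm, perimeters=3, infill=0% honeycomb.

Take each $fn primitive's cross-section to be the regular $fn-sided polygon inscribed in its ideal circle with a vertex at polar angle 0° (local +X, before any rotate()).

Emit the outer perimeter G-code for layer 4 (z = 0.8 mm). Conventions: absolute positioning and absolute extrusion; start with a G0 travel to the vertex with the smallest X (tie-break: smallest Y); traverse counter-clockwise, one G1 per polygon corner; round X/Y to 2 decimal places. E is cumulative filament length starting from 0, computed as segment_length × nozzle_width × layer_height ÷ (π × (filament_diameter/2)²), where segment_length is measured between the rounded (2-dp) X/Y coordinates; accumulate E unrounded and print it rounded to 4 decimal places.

At z = 0.8 mm: the cube (footprint 18×18) is included at this height; the cylinder at (2, 2) is not intersected at this z (z outside [6.5, 19.5]); the cone at (16, 4) does not reach this height (z outside [2.5, 16.5]); Taking the first minus the rest: none of the subtracted shapes is present at this height, so the 18×18 cube is unchanged — 1 connected region. The outline is a single polygon with 4 vertices. Extrusion per mm of travel: 0.6 × 0.2 / (π × 0.875²) = 0.049890. Accumulating E over each segment gives final E = 3.5921.

G0 X0.00 Y0.00 Z0.80
G1 X18.00 Y0.00 E0.8980
G1 X18.00 Y18.00 E1.7960
G1 X0.00 Y18.00 E2.6941
G1 X0.00 Y0.00 E3.5921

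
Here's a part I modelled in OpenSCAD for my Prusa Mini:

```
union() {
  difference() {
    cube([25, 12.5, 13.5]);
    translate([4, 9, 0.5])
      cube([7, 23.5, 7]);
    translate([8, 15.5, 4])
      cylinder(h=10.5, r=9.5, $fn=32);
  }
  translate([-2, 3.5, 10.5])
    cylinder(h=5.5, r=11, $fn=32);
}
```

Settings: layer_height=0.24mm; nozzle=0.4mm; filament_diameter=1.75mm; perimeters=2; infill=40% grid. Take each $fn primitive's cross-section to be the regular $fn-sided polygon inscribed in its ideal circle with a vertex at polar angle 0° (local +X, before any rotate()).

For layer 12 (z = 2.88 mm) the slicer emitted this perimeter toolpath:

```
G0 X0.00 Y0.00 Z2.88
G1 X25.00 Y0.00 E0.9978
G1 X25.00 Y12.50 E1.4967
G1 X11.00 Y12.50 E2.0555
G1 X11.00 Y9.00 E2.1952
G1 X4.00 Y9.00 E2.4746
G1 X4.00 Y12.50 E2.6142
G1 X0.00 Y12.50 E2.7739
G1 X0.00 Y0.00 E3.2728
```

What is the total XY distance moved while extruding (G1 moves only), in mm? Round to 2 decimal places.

82.00 mm

Sum the Euclidean lengths of each G1 segment: total = 82.00 mm.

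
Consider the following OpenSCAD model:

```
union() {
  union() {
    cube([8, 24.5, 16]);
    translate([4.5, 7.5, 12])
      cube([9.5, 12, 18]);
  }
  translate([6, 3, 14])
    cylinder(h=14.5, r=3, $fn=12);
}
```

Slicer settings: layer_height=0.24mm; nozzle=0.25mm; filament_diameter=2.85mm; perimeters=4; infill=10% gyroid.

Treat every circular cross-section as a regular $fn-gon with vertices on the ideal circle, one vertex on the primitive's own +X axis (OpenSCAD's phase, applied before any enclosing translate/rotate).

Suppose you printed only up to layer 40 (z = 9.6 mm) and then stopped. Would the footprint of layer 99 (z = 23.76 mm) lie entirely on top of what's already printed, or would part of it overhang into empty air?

Compare the two slices. At z = 9.6: the cube is present — its section is the full 8×24.5 rectangle (area 196.00 mm²); the cube at (4.5, 7.5) does not reach this height (z outside [12, 30]); Combining (union): only the 8×24.5 cube is present, so the union is just that shape — area = 196.00 mm²; the cylinder at (6, 3) does not reach this height (z outside [14, 28.5]); Taking the union: only the result so far is present, so the union is just that shape — area = 196.00 mm². At z = 23.76: the cube is absent (z outside [0, 16]); the cube at (4.5, 7.5) (footprint 9.5×12) is included at this height (area 114.00 mm²); Taking the union: only the 9.5×12 cube at (4.5, 7.5) is present, so the union is just that shape — area = 114.00 mm²; the r=3 cylinder at (6, 3) contributes a regular 12-gon of circumradius 3 (area = (12/2)·3.000²·sin(360°/12) = 27.00 mm²); Combining (union): the 2 present regions are separate (no shared area or edge), so areas and boundary lengths simply add and each stays a separate island — area = 141.00 mm². Checking containment: at z = 23.76 the cross-section extends beyond the z = 9.6 cross-section by about 74.75 mm².

part overhangs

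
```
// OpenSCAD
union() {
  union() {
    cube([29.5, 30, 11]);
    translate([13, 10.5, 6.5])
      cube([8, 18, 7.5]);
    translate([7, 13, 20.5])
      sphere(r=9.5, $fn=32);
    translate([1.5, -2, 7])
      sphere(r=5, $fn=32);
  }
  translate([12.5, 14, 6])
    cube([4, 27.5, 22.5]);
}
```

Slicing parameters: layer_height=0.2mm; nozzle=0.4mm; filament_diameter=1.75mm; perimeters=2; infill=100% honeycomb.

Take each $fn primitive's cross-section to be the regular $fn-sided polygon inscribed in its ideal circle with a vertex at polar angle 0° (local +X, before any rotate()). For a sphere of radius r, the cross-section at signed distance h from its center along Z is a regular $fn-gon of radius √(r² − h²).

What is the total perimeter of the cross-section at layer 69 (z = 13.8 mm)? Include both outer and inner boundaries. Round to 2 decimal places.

At z = 13.8 mm: the cube is not intersected at this z (z outside [0, 11]); the 8×18 cube at (13, 10.5) contributes its full rectangle (perimeter 52.00 mm); the sphere at (7, 13): section is a regular 32-gon, circumradius = √(r²−h²) = √(9.5²−6.7²) = 6.735 (perimeter = 2·32·6.735·sin(180°/32) = 42.25 mm); the sphere at (1.5, -2) is not intersected at this z (|z−center|=6.800 > r=5); Combining (union): the regions partially overlap (shared area 2.84 mm²), so the edge portions inside another operand are dropped and the merged outline is re-measured after clipping — boundary = 82.84 mm; the 4×27.5 cube at (12.5, 14) contributes its full rectangle (perimeter 63.00 mm); Taking the union: the regions partially overlap (shared area 51.98 mm²), so the edge portions inside another operand are dropped and the merged outline is re-measured after clipping — boundary = 107.46 mm. Overall, the cross-section is a single solid region. Total boundary length (outer) = 107.46 mm.

107.46 mm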